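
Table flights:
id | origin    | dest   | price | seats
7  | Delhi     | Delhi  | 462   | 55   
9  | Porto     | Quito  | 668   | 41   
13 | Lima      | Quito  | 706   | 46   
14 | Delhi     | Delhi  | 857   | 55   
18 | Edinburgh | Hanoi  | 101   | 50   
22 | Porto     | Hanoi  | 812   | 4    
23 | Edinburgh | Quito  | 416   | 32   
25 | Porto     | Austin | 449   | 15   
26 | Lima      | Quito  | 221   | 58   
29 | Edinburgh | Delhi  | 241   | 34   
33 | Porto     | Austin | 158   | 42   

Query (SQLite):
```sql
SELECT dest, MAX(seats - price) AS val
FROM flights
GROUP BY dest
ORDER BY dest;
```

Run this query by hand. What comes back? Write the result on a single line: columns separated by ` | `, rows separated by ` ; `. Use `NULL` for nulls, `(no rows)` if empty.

For each row compute seats - price.
Group by dest; take MAX of the expression per group.
  Austin: ids {25, 33} → MAX(seats - price)=-116
  Delhi: ids {7, 14, 29} → MAX(seats - price)=-207
  Hanoi: ids {18, 22} → MAX(seats - price)=-51
  Quito: ids {9, 13, 23, 26} → MAX(seats - price)=-163

Austin | -116 ; Delhi | -207 ; Hanoi | -51 ; Quito | -163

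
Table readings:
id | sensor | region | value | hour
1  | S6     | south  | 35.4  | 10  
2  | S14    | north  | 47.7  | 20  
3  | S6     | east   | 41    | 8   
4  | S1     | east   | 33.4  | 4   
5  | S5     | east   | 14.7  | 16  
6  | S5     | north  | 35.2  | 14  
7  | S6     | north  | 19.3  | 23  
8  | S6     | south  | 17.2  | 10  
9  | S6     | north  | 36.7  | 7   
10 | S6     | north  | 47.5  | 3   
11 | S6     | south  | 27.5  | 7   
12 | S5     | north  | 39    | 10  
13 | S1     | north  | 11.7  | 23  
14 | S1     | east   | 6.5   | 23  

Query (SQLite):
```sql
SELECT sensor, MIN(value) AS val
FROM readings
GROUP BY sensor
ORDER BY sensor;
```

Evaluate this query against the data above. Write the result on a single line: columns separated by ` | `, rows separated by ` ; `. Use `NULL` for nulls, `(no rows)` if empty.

Partition readings by sensor; compute MIN(value) within each group.
  S1: ids {4, 13, 14} → MIN(value)=6.5
  S14: ids {2} → MIN(value)=47.7
  S5: ids {5, 6, 12} → MIN(value)=14.7
  S6: ids {1, 3, 7, 8, 9, 10, 11} → MIN(value)=17.2

S1 | 6.5 ; S14 | 47.7 ; S5 | 14.7 ; S6 | 17.2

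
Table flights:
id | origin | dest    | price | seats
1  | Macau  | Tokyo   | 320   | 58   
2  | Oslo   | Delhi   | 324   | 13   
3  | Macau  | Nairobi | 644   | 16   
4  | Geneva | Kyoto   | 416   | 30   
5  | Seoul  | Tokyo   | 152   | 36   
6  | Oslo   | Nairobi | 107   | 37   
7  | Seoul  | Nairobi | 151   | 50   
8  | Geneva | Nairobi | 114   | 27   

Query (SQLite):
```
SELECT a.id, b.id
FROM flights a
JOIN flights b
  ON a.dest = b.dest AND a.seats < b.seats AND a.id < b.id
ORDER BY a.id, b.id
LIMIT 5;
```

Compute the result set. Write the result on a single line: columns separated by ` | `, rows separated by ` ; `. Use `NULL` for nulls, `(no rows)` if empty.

Pairs (a,b) with same dest, a.seats < b.seats, a.id < b.id.
dest groups: Delhi:{2} Kyoto:{4} Nairobi:{3,6,7,8} Tokyo:{1,5}
Ordered by (a.id, b.id); first 5.

3 | 6 ; 3 | 7 ; 3 | 8 ; 6 | 7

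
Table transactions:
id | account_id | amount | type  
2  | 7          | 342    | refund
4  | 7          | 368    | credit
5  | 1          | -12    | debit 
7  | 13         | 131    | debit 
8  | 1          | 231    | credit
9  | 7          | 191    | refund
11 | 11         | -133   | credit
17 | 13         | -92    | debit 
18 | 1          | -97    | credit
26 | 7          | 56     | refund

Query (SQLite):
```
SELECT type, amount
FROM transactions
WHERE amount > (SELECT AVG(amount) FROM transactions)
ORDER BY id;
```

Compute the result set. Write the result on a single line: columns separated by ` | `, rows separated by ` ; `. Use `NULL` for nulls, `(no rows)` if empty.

refund | 342 ; credit | 368 ; debit | 131 ; credit | 231 ; refund | 191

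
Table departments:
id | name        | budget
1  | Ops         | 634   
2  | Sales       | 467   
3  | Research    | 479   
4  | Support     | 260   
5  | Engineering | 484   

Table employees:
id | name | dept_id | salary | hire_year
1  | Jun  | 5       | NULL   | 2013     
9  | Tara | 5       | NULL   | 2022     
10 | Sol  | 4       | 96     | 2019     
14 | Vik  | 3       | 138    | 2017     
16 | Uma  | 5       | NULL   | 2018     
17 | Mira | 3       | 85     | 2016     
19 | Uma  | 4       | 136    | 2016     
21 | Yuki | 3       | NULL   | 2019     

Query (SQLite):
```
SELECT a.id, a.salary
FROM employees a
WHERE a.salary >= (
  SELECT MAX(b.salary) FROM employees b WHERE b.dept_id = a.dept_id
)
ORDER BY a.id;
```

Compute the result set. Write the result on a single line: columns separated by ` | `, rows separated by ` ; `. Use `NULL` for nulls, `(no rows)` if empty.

For each employees row a, compute MAX(salary) over rows sharing a.dept_id.
Keep row a if a.salary >= that per-group MAX.
  dept_id=3: MAX(salary) = 138
  dept_id=4: MAX(salary) = 136
  dept_id=5: MAX(salary) = NULL

14 | 138 ; 19 | 136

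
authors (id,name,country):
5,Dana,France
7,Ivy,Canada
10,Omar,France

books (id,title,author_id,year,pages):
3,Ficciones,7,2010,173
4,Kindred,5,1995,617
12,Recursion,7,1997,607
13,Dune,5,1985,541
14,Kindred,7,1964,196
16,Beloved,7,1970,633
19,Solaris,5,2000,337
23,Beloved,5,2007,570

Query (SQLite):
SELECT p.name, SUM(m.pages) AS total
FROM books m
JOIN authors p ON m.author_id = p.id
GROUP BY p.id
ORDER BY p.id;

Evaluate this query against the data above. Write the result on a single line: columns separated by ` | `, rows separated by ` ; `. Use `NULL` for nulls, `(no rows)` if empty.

Dana | 2065 ; Ivy | 1609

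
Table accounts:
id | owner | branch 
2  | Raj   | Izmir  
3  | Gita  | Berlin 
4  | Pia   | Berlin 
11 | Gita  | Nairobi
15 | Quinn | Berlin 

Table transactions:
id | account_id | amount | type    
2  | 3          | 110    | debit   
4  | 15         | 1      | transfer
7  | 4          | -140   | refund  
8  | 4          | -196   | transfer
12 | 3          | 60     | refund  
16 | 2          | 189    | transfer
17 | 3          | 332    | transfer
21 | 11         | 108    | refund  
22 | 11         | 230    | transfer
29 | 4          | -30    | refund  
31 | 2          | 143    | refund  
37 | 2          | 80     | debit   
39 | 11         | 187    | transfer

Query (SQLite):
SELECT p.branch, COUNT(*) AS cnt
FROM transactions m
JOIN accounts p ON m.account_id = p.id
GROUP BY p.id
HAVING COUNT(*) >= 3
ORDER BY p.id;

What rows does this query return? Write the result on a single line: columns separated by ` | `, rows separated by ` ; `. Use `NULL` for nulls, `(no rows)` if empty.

Join each transactions row to its accounts via account_id.
Group joined rows by accounts.id; compute COUNT(*) per group.
HAVING: keep groups with count ≥ 3.
  2: ids {16, 31, 37} → COUNT(*)=3
  3: ids {2, 12, 17} → COUNT(*)=3
  4: ids {7, 8, 29} → COUNT(*)=3
  11: ids {21, 22, 39} → COUNT(*)=3
  15: ids {4} → COUNT(*)=1

Izmir | 3 ; Berlin | 3 ; Berlin | 3 ; Nairobi | 3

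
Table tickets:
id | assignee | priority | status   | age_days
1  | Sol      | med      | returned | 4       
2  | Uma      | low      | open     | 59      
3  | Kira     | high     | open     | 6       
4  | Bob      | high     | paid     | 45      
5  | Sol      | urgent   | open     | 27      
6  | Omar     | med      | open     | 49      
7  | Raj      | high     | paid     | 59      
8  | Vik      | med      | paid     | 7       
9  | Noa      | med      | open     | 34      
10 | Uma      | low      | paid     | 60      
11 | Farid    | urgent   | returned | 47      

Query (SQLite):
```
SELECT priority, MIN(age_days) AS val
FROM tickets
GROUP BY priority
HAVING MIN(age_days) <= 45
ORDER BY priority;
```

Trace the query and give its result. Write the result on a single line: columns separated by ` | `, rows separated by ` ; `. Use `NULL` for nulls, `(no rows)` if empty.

high | 6 ; med | 4 ; urgent | 27

Partition tickets by priority; compute MIN(age_days) within each group.
HAVING: keep groups where MIN(age_days) <= 45.
  high: ids {3, 4, 7} → MIN(age_days)=6
  low: ids {2, 10} → MIN(age_days)=59
  med: ids {1, 6, 8, 9} → MIN(age_days)=4
  urgent: ids {5, 11} → MIN(age_days)=27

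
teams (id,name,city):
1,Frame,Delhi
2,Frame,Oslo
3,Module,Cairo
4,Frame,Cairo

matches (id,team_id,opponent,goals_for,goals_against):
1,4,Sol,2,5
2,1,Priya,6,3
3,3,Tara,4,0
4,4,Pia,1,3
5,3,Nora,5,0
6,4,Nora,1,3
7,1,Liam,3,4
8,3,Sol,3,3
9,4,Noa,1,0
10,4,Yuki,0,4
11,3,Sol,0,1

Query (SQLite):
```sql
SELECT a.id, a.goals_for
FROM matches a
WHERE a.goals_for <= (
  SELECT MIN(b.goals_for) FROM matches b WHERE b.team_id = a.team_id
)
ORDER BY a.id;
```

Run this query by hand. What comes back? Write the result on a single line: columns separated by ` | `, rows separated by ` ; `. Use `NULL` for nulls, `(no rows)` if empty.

For each matches row a, compute MIN(goals_for) over rows sharing a.team_id.
Keep row a if a.goals_for <= that per-group MIN.
  team_id=1: MIN(goals_for) = 3
  team_id=3: MIN(goals_for) = 0
  team_id=4: MIN(goals_for) = 0

7 | 3 ; 10 | 0 ; 11 | 0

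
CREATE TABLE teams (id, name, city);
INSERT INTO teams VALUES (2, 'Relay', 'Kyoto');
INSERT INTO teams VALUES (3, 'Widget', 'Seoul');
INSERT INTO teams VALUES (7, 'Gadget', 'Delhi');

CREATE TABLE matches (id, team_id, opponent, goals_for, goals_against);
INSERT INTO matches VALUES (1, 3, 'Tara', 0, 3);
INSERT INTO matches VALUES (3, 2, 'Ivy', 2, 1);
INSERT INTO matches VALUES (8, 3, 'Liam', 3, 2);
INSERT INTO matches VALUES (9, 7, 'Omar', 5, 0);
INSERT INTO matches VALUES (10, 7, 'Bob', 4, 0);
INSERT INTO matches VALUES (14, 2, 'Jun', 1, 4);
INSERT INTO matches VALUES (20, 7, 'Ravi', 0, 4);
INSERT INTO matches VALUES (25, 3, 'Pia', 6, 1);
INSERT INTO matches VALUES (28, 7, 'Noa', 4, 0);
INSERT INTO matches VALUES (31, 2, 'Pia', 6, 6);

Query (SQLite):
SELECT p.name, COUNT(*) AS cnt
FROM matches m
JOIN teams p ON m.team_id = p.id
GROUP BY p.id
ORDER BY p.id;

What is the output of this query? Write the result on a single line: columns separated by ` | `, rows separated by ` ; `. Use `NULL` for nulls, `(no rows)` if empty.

Join each matches row to its teams via team_id.
Group joined rows by teams.id; compute COUNT(*) per group.
  2: ids {3, 14, 31} → COUNT(*)=3
  3: ids {1, 8, 25} → COUNT(*)=3
  7: ids {9, 10, 20, 28} → COUNT(*)=4

Relay | 3 ; Widget | 3 ; Gadget | 4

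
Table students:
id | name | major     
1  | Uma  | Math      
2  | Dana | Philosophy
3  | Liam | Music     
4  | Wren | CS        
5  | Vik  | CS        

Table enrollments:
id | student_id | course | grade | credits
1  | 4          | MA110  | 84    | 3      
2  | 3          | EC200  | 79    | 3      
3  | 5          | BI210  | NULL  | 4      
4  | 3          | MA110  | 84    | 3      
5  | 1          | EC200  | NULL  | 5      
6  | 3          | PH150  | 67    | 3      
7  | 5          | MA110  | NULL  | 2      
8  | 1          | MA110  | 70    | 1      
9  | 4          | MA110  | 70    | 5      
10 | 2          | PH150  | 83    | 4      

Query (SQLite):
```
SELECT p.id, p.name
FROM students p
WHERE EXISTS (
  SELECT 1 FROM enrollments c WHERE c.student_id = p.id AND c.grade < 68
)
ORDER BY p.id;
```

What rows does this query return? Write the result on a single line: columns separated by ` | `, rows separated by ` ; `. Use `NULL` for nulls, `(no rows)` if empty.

3 | Liam

For each students row, check whether any enrollments with matching student_id has grade < 68.
Keep rows where that is true.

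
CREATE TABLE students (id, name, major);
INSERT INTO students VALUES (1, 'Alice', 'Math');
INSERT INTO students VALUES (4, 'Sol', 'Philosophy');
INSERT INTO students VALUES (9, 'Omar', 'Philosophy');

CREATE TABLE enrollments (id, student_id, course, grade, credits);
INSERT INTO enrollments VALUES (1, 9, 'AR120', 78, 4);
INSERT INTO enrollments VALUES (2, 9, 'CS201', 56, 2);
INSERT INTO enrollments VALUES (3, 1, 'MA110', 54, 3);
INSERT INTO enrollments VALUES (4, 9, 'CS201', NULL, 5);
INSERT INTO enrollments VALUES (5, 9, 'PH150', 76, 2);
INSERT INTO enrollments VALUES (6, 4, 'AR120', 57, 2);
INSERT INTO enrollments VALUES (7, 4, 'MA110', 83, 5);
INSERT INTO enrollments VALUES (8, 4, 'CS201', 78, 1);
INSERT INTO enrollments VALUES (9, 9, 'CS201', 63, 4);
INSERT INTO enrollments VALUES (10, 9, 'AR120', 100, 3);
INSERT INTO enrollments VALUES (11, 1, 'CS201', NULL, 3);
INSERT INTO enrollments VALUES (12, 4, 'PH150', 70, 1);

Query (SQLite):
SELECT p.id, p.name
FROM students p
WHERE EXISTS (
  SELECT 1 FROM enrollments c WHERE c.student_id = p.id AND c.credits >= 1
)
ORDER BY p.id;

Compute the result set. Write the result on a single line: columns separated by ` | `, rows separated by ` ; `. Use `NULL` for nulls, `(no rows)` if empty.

For each students row, check whether any enrollments with matching student_id has credits >= 1.
Keep rows where that is true.

1 | Alice ; 4 | Sol ; 9 | Omar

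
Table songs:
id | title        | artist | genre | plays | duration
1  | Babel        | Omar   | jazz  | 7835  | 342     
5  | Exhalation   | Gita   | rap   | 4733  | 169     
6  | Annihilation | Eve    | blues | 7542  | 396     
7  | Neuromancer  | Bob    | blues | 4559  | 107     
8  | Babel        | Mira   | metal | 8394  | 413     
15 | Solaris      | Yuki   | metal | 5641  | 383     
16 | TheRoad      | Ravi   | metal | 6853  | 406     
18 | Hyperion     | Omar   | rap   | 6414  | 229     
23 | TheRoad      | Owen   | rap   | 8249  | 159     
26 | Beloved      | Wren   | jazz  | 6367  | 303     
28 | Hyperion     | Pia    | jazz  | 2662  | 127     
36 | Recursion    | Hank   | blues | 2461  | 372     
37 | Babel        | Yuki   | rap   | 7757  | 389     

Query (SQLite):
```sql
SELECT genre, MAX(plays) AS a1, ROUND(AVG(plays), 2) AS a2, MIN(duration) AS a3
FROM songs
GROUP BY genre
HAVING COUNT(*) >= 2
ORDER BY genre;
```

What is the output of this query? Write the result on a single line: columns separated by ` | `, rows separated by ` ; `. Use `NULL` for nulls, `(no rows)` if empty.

blues | 7542 | 4854 | 107 ; jazz | 7835 | 5621.33 | 127 ; metal | 8394 | 6962.67 | 383 ; rap | 8249 | 6788.25 | 159

Group songs by genre.
Per group compute: MAX(plays), ROUND(AVG(plays), 2), MIN(duration).
HAVING: drop groups with fewer than 2 rows.
  blues: ids {6, 7, 36} → MAX(plays)=7542, ROUND(AVG(plays), 2)=4854, MIN(duration)=107
  jazz: ids {1, 26, 28} → MAX(plays)=7835, ROUND(AVG(plays), 2)=5621.33, MIN(duration)=127
  metal: ids {8, 15, 16} → MAX(plays)=8394, ROUND(AVG(plays), 2)=6962.67, MIN(duration)=383
  rap: ids {5, 18, 23, 37} → MAX(plays)=8249, ROUND(AVG(plays), 2)=6788.25, MIN(duration)=159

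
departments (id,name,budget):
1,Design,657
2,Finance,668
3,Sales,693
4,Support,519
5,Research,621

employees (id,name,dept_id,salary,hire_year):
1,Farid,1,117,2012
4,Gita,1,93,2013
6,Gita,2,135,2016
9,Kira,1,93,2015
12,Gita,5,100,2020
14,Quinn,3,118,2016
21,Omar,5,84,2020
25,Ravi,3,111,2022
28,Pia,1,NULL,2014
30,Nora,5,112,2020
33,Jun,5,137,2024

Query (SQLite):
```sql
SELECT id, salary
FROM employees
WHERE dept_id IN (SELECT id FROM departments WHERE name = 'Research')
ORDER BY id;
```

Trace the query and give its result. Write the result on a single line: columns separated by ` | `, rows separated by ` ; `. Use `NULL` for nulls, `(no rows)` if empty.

12 | 100 ; 21 | 84 ; 30 | 112 ; 33 | 137

Inner query: departments.id where name = 'Research'.
Outer: keep employees rows whose dept_id is in that set.
Inner query → {5}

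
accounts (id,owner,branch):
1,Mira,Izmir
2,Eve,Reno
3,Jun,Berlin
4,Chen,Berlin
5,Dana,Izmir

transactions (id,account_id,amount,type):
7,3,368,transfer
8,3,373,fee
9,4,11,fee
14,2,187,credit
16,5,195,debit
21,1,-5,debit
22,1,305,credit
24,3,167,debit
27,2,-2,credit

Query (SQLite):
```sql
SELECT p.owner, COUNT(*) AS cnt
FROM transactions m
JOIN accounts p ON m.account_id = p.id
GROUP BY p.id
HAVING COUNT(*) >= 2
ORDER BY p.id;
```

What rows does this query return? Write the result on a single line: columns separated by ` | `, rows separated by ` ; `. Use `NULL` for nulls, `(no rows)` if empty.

Mira | 2 ; Eve | 2 ; Jun | 3

Join each transactions row to its accounts via account_id.
Group joined rows by accounts.id; compute COUNT(*) per group.
HAVING: keep groups with count ≥ 2.
  1: ids {21, 22} → COUNT(*)=2
  2: ids {14, 27} → COUNT(*)=2
  3: ids {7, 8, 24} → COUNT(*)=3
  4: ids {9} → COUNT(*)=1
  5: ids {16} → COUNT(*)=1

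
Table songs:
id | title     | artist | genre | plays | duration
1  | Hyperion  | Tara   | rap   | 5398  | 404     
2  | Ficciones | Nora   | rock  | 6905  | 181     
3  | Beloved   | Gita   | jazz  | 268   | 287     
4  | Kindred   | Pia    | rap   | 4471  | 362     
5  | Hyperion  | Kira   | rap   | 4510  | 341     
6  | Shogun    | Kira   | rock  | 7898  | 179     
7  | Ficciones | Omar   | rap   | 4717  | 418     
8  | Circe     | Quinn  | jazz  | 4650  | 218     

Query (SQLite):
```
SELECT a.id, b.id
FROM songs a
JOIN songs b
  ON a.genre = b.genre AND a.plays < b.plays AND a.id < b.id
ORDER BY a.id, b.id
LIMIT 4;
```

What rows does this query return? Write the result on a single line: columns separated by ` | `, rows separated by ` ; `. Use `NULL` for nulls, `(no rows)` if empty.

2 | 6 ; 3 | 8 ; 4 | 5 ; 4 | 7

Pairs (a,b) with same genre, a.plays < b.plays, a.id < b.id.
genre groups: jazz:{3,8} rap:{1,4,5,7} rock:{2,6}
Ordered by (a.id, b.id); first 4.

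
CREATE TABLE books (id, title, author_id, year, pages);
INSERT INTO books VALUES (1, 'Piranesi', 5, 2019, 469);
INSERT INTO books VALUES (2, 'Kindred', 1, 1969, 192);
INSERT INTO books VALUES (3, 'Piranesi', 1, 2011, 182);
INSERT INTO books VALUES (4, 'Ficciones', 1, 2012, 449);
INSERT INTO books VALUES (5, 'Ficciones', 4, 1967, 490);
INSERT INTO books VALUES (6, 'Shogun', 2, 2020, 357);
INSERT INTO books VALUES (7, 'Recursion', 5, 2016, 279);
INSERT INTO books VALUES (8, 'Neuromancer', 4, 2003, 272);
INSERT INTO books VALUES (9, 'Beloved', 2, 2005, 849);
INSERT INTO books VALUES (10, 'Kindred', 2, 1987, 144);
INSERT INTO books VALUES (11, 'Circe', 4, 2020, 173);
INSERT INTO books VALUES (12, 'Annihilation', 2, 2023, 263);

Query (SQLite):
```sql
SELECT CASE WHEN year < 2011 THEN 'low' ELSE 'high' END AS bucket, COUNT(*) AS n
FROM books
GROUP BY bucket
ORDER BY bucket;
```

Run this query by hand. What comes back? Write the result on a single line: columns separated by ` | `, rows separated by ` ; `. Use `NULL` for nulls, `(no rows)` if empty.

Bucket rows by year < 2011 → 'low' else 'high'; count each bucket.

high | 7 ; low | 5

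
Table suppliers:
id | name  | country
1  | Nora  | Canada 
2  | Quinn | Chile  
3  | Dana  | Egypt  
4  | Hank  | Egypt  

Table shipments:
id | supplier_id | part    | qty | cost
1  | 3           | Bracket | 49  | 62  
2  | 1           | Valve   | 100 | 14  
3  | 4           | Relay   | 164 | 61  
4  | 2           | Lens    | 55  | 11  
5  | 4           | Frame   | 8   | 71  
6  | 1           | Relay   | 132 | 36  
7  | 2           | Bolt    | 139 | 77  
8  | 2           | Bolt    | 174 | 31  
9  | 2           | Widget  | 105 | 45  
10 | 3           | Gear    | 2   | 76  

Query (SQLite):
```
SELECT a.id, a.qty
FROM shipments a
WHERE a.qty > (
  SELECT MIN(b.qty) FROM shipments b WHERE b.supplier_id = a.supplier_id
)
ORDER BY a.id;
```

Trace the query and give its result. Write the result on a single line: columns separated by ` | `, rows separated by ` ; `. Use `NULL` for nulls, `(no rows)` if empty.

1 | 49 ; 3 | 164 ; 6 | 132 ; 7 | 139 ; 8 | 174 ; 9 | 105

For each shipments row a, compute MIN(qty) over rows sharing a.supplier_id.
Keep row a if a.qty > that per-group MIN.
  supplier_id=1: MIN(qty) = 100
  supplier_id=2: MIN(qty) = 55
  supplier_id=3: MIN(qty) = 2
  supplier_id=4: MIN(qty) = 8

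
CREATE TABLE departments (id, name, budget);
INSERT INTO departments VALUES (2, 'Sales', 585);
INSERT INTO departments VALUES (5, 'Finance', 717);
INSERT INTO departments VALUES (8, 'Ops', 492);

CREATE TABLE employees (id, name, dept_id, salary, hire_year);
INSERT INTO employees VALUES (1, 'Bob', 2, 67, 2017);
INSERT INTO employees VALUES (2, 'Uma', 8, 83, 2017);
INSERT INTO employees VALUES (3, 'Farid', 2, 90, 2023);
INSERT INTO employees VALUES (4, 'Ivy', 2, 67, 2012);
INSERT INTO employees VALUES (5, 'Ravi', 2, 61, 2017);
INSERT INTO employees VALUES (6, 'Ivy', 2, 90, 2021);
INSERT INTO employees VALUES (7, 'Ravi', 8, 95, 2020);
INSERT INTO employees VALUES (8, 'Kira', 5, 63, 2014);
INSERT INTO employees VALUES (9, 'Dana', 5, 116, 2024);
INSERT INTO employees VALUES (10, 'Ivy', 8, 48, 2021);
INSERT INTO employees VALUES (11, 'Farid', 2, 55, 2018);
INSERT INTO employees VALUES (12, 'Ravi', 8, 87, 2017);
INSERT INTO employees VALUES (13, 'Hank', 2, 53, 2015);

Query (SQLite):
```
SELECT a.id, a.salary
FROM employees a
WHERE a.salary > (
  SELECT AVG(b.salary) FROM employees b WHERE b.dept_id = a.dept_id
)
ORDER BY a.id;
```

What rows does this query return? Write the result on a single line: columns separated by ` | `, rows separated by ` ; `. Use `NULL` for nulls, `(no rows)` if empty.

For each employees row a, compute AVG(salary) over rows sharing a.dept_id.
Keep row a if a.salary > that per-group AVG.
  dept_id=2: AVG(salary) = 69.0
  dept_id=5: AVG(salary) = 89.5
  dept_id=8: AVG(salary) = 78.25

2 | 83 ; 3 | 90 ; 6 | 90 ; 7 | 95 ; 9 | 116 ; 12 | 87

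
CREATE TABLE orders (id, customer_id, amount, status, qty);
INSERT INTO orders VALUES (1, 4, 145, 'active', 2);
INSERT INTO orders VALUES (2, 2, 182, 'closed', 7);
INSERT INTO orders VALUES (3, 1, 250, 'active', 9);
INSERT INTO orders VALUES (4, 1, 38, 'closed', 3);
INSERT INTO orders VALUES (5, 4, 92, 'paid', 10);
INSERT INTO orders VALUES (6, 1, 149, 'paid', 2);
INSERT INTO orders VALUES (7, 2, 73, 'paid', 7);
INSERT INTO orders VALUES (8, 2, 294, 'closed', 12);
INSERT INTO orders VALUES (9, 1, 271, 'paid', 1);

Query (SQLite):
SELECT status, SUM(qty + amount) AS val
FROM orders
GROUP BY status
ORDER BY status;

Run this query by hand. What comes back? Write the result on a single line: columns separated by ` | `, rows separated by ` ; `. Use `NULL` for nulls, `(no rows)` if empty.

active | 406 ; closed | 536 ; paid | 605

For each row compute qty + amount.
Group by status; take SUM of the expression per group.
  active: ids {1, 3} → SUM(qty + amount)=406
  closed: ids {2, 4, 8} → SUM(qty + amount)=536
  paid: ids {5, 6, 7, 9} → SUM(qty + amount)=605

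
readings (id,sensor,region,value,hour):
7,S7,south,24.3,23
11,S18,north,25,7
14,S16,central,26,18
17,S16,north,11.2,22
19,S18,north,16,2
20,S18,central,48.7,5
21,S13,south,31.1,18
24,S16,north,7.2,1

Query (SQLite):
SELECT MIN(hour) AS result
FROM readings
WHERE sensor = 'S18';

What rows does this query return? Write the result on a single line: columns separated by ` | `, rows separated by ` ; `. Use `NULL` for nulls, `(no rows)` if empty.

2

Rows where sensor='S18' → hour values: [7, 2, 5].
MIN of non-NULL values = 2.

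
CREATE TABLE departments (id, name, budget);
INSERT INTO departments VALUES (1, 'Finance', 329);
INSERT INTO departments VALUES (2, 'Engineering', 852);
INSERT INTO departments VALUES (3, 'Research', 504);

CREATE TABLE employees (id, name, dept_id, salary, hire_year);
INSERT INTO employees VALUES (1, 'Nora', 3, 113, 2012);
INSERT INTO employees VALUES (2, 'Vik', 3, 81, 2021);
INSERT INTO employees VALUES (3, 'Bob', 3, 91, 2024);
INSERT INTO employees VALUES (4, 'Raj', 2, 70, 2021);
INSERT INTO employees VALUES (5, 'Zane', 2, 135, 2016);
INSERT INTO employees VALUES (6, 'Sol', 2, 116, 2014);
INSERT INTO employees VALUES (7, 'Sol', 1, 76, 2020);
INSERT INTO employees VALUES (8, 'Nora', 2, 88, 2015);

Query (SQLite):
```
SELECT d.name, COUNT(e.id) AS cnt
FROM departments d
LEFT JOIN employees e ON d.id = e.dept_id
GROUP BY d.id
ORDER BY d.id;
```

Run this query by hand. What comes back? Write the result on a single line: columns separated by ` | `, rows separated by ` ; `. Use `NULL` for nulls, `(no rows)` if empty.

Finance | 1 ; Engineering | 4 ; Research | 3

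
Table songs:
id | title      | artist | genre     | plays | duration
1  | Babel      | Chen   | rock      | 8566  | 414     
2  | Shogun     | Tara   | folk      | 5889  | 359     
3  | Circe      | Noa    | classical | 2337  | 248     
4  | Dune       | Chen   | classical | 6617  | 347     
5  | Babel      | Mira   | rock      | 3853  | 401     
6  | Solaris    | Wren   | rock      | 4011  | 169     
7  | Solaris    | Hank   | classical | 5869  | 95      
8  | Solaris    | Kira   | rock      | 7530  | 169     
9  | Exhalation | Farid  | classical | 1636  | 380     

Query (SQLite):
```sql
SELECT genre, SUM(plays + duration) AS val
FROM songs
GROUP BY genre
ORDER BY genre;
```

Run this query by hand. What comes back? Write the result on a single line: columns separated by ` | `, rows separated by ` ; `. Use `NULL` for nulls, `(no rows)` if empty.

classical | 17529 ; folk | 6248 ; rock | 25113

For each row compute plays + duration.
Group by genre; take SUM of the expression per group.
  classical: ids {3, 4, 7, 9} → SUM(plays + duration)=17529
  folk: ids {2} → SUM(plays + duration)=6248
  rock: ids {1, 5, 6, 8} → SUM(plays + duration)=25113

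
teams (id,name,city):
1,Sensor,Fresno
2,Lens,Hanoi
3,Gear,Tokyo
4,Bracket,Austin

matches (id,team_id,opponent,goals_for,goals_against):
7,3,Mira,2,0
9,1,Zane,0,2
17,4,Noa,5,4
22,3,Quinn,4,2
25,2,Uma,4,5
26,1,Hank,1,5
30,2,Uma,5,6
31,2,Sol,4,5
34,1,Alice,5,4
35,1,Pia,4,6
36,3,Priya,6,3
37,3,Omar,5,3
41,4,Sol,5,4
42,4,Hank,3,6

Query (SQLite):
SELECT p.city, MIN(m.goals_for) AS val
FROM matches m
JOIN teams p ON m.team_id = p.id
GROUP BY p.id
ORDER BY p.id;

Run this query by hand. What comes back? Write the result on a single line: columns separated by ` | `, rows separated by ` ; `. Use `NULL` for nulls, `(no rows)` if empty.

Fresno | 0 ; Hanoi | 4 ; Tokyo | 2 ; Austin | 3

Join each matches row to its teams via team_id.
Group joined rows by teams.id; compute MIN(m.goals_for) per group.
  1: ids {9, 26, 34, 35} → MIN(m.goals_for)=0
  2: ids {25, 30, 31} → MIN(m.goals_for)=4
  3: ids {7, 22, 36, 37} → MIN(m.goals_for)=2
  4: ids {17, 41, 42} → MIN(m.goals_for)=3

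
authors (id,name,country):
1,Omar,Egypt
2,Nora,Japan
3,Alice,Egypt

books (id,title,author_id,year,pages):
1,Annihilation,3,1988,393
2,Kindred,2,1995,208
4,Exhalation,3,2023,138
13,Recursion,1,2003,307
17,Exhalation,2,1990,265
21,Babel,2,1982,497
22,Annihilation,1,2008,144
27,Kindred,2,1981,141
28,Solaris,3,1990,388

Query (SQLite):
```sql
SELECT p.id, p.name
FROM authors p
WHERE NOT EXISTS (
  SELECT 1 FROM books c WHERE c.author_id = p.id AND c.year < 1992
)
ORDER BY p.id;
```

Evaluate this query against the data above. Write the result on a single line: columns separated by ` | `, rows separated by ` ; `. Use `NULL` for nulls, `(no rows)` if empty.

For each authors row, check whether any books with matching author_id has year < 1992.
Keep rows where that is false.

1 | Omar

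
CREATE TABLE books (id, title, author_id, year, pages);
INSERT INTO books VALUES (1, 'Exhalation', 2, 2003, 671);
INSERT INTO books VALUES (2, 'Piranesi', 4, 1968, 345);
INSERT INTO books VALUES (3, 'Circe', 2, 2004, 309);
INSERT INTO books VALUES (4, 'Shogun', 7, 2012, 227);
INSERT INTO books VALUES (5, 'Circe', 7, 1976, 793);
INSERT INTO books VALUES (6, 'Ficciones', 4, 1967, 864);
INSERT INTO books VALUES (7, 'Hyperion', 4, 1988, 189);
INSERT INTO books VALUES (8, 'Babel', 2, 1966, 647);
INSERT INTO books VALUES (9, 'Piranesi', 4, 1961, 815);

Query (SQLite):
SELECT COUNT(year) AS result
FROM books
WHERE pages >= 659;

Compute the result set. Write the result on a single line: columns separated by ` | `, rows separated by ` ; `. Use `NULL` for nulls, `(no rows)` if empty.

4

Rows where pages >= 659 → year values: [2003, 1976, 1967, 1961].
COUNT(year) counts non-NULL values → 4.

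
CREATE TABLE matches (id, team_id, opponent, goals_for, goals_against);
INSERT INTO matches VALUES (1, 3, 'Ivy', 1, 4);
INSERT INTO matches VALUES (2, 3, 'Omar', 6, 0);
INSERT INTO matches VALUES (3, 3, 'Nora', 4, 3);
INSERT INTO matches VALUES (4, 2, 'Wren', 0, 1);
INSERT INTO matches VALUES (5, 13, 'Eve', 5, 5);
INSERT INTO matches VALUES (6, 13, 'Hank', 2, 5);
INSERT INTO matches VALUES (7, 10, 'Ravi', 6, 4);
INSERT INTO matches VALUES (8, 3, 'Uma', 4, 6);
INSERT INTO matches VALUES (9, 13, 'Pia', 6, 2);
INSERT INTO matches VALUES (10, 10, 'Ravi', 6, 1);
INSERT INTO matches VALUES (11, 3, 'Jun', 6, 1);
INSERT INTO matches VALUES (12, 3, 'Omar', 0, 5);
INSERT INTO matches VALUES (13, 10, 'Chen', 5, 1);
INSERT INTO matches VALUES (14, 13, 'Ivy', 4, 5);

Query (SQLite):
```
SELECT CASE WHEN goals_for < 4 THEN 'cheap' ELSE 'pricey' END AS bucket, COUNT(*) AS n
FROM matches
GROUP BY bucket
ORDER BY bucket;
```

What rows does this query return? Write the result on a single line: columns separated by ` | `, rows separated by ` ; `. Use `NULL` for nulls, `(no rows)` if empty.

cheap | 4 ; pricey | 10

Bucket rows by goals_for < 4 → 'cheap' else 'pricey'; count each bucket.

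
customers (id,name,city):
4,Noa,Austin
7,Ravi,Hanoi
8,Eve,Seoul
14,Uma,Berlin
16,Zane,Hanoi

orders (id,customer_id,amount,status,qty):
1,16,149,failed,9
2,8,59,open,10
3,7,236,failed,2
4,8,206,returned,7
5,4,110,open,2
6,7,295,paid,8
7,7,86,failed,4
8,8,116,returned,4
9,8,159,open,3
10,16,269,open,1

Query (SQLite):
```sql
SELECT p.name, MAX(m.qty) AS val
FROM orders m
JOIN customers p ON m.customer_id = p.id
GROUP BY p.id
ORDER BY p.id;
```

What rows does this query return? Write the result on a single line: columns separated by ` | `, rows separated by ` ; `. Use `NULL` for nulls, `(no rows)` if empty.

Join each orders row to its customers via customer_id.
Group joined rows by customers.id; compute MAX(m.qty) per group.
  4: ids {5} → MAX(m.qty)=2
  7: ids {3, 6, 7} → MAX(m.qty)=8
  8: ids {2, 4, 8, 9} → MAX(m.qty)=10
  16: ids {1, 10} → MAX(m.qty)=9

Noa | 2 ; Ravi | 8 ; Eve | 10 ; Zane | 9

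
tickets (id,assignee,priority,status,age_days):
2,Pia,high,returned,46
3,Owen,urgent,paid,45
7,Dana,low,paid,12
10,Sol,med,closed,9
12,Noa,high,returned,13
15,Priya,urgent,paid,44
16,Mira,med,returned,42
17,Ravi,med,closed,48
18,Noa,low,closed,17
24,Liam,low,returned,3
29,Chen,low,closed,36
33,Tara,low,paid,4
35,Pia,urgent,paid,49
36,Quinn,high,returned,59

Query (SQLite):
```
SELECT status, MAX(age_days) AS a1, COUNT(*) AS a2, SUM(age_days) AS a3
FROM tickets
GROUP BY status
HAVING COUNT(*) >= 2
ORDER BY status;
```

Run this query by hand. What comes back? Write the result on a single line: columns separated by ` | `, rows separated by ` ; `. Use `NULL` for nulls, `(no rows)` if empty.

closed | 48 | 4 | 110 ; paid | 49 | 5 | 154 ; returned | 59 | 5 | 163

Group tickets by status.
Per group compute: MAX(age_days), COUNT(*), SUM(age_days).
HAVING: drop groups with fewer than 2 rows.
  closed: ids {10, 17, 18, 29} → MAX(age_days)=48, COUNT(*)=4, SUM(age_days)=110
  paid: ids {3, 7, 15, 33, 35} → MAX(age_days)=49, COUNT(*)=5, SUM(age_days)=154
  returned: ids {2, 12, 16, 24, 36} → MAX(age_days)=59, COUNT(*)=5, SUM(age_days)=163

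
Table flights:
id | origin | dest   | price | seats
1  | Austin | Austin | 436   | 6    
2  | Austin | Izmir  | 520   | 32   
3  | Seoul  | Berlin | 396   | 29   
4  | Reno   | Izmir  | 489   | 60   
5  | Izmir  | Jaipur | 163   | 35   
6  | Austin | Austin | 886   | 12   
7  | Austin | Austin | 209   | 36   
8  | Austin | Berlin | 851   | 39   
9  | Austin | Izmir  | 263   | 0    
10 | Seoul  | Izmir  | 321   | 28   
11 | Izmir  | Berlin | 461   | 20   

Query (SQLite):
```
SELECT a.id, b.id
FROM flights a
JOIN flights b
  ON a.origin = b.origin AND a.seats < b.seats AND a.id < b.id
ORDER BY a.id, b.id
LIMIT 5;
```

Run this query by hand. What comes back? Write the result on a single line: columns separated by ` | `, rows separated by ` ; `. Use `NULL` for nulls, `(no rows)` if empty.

Pairs (a,b) with same origin, a.seats < b.seats, a.id < b.id.
origin groups: Austin:{1,2,6,7,8,9} Izmir:{5,11} Reno:{4} Seoul:{3,10}
Ordered by (a.id, b.id); first 5.

1 | 2 ; 1 | 6 ; 1 | 7 ; 1 | 8 ; 2 | 7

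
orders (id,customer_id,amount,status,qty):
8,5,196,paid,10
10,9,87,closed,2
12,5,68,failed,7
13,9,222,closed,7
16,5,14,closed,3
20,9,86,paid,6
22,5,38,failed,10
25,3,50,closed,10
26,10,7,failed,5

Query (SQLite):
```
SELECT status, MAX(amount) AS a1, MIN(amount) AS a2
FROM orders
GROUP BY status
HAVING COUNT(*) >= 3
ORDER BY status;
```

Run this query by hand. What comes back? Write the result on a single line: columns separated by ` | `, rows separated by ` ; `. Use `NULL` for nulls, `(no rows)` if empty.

closed | 222 | 14 ; failed | 68 | 7

Group orders by status.
Per group compute: MAX(amount), MIN(amount).
HAVING: drop groups with fewer than 3 rows.
  closed: ids {10, 13, 16, 25} → MAX(amount)=222, MIN(amount)=14
  failed: ids {12, 22, 26} → MAX(amount)=68, MIN(amount)=7
  paid: ids {8, 20} → MAX(amount)=196, MIN(amount)=86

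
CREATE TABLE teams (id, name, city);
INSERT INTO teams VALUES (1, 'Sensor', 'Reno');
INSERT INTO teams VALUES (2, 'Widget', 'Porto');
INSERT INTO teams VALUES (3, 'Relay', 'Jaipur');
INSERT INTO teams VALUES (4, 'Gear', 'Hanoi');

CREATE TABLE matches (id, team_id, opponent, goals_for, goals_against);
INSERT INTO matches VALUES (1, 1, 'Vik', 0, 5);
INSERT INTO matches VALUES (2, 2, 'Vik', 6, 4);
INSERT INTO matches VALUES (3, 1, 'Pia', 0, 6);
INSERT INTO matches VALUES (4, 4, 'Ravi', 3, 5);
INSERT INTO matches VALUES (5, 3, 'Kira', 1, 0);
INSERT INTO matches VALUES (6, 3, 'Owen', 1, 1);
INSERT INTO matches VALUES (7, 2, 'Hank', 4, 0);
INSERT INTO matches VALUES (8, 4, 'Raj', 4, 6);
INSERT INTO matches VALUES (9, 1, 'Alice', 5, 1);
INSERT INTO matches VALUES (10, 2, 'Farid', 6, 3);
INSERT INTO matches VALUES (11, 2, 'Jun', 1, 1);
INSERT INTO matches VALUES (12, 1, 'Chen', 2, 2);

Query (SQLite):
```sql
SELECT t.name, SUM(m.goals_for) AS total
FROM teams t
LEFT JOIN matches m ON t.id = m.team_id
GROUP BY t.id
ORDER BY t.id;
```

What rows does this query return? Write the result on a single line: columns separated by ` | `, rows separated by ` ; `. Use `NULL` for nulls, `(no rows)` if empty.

LEFT JOIN keeps every teams row; unmatched ones get NULL for matches columns.
Group by teams.id and compute SUM(m.goals_for). SUM over an all-NULL group is NULL.
  1: ids {1, 3, 9, 12} → SUM(m.goals_for)=7
  2: ids {2, 7, 10, 11} → SUM(m.goals_for)=17
  3: ids {5, 6} → SUM(m.goals_for)=2
  4: ids {4, 8} → SUM(m.goals_for)=7

Sensor | 7 ; Widget | 17 ; Relay | 2 ; Gear | 7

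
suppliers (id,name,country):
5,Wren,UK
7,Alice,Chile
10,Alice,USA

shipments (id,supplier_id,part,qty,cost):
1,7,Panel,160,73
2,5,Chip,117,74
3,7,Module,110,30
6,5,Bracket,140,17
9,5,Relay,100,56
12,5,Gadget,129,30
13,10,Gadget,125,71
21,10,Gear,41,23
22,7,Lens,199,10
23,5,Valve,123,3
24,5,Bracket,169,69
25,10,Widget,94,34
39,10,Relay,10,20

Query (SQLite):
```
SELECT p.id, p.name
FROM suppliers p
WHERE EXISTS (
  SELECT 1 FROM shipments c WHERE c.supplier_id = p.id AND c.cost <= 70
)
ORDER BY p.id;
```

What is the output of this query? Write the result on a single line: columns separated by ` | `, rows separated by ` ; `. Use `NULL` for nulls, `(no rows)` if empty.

5 | Wren ; 7 | Alice ; 10 | Alice

For each suppliers row, check whether any shipments with matching supplier_id has cost <= 70.
Keep rows where that is true.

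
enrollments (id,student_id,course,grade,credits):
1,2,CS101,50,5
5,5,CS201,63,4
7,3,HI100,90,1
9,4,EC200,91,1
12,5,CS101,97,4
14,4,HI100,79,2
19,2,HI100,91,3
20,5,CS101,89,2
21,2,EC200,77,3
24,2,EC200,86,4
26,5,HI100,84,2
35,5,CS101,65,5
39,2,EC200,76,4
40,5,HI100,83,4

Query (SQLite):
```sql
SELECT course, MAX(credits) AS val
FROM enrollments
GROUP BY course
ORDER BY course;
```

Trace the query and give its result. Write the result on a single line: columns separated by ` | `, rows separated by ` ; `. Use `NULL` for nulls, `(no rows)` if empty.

Partition enrollments by course; compute MAX(credits) within each group.
  CS101: ids {1, 12, 20, 35} → MAX(credits)=5
  CS201: ids {5} → MAX(credits)=4
  EC200: ids {9, 21, 24, 39} → MAX(credits)=4
  HI100: ids {7, 14, 19, 26, 40} → MAX(credits)=4

CS101 | 5 ; CS201 | 4 ; EC200 | 4 ; HI100 | 4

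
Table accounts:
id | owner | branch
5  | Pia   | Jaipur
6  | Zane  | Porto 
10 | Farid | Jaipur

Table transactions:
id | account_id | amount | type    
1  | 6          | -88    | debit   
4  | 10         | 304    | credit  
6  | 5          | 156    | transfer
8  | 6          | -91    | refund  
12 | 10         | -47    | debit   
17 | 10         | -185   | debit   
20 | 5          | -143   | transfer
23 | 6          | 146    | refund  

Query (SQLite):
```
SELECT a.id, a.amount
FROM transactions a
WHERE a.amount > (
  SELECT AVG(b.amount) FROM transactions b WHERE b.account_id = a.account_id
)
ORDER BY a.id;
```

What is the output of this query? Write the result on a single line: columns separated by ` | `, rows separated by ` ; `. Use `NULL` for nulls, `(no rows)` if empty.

For each transactions row a, compute AVG(amount) over rows sharing a.account_id.
Keep row a if a.amount > that per-group AVG.
  account_id=5: AVG(amount) = 6.5
  account_id=6: AVG(amount) = -11.0
  account_id=10: AVG(amount) = 24.0

4 | 304 ; 6 | 156 ; 23 | 146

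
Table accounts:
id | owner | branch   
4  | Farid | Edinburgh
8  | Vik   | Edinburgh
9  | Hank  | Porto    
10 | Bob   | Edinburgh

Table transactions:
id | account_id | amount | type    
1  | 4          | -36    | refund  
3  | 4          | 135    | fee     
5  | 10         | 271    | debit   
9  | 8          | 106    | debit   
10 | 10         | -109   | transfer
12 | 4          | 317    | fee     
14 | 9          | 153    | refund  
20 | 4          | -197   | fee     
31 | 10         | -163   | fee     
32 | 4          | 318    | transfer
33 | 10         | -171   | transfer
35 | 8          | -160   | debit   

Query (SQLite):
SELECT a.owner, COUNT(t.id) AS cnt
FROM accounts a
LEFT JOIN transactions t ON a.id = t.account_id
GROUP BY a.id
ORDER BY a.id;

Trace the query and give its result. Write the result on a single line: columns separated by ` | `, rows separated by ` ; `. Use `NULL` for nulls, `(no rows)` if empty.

LEFT JOIN keeps every accounts row; unmatched ones get NULL for transactions columns.
Group by accounts.id and compute COUNT(t.id). COUNT(col) of an all-NULL group is 0.
  4: ids {1, 3, 12, 20, 32} → COUNT(t.id)=5
  8: ids {9, 35} → COUNT(t.id)=2
  9: ids {14} → COUNT(t.id)=1
  10: ids {5, 10, 31, 33} → COUNT(t.id)=4

Farid | 5 ; Vik | 2 ; Hank | 1 ; Bob | 4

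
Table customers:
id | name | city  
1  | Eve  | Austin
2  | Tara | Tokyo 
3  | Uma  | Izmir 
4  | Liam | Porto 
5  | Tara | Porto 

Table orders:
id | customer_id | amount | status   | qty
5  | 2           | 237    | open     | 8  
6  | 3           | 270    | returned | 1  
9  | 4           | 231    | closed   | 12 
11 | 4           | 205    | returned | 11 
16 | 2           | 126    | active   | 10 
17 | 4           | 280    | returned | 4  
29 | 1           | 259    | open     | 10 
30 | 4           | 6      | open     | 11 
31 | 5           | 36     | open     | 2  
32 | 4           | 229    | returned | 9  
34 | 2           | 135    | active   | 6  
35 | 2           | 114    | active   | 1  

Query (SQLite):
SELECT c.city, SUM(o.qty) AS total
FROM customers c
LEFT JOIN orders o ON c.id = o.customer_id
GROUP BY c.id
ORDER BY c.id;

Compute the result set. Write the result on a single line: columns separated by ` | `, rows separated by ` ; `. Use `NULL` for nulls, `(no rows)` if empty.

Austin | 10 ; Tokyo | 25 ; Izmir | 1 ; Porto | 47 ; Porto | 2

LEFT JOIN keeps every customers row; unmatched ones get NULL for orders columns.
Group by customers.id and compute SUM(o.qty). SUM over an all-NULL group is NULL.
  1: ids {29} → SUM(o.qty)=10
  2: ids {5, 16, 34, 35} → SUM(o.qty)=25
  3: ids {6} → SUM(o.qty)=1
  4: ids {9, 11, 17, 30, 32} → SUM(o.qty)=47
  5: ids {31} → SUM(o.qty)=2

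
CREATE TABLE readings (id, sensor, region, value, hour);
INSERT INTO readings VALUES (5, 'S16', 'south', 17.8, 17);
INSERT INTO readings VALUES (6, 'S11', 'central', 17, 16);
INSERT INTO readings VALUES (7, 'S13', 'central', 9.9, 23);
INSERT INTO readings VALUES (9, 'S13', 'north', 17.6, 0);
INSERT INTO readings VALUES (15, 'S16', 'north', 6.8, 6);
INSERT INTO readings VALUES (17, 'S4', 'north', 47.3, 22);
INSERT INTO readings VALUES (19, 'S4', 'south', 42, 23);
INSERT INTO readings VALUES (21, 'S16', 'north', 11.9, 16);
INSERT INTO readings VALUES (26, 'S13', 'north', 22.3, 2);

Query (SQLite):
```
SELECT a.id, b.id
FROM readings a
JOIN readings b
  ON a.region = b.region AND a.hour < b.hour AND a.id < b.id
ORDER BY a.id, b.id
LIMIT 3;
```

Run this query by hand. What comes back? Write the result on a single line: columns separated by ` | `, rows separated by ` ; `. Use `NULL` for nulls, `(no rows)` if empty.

5 | 19 ; 6 | 7 ; 9 | 15

Pairs (a,b) with same region, a.hour < b.hour, a.id < b.id.
region groups: central:{6,7} north:{9,15,17,21,26} south:{5,19}
Ordered by (a.id, b.id); first 3.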